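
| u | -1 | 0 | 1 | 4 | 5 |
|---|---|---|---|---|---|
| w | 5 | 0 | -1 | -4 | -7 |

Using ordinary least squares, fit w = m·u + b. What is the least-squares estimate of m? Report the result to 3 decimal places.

Forming MᵀM = [[43, 9]; [9, 5]] and Mᵀw = [-57, -7]ᵀ gives MᵀM·[m, b]ᵀ = Mᵀw.
Eliminating b: 5·(row 1) − 9·(row 2) gives 134·m = 5·(-57) − 9·(-7) = -222, so m = -111/67.
Then b = ((-7) − 9·(-111/67))/5 = 106/67.

m = -1.657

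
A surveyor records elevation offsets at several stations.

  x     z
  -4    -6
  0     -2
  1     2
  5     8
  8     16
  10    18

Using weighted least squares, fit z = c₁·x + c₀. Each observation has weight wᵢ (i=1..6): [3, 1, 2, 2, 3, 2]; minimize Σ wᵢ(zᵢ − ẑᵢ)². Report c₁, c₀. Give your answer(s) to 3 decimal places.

c₁ = 1.795, c₀ = 0.387

Entries of MᵀWM: Σwᵢ·x·x = 492, Σwᵢ·x = 44, Σwᵢ·1 = 13.
And Σwᵢ·x·z = 900, Σwᵢ·z = 84.
MᵀWM·[c₁, c₀]ᵀ = MᵀWz becomes [[492, 44]; [44, 13]]·[c₁, c₀]ᵀ = [900, 84]ᵀ.
Determinant 492·13 − 44² = 4460.
c₁ = (900·13 − 44·84)/4460 = 2001/1115; c₀ = (492·84 − 44·900)/4460 = 432/1115.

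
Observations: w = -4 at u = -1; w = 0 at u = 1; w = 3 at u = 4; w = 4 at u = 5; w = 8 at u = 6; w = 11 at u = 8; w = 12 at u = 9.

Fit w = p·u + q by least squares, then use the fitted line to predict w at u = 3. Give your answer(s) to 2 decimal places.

Sums needed: Σu·u = 224, Σu = 32, Σ1 = 7.
For Mᵀw: Σu·w = 280, Σw = 34.
MᵀM·[p, q]ᵀ = Mᵀw becomes [[224, 32]; [32, 7]]·[p, q]ᵀ = [280, 34]ᵀ.
det = 224·7 − 32² = 544.
p = (280·7 − 32·34)/544 = 109/68; q = (224·34 − 32·280)/544 = -42/17.
At u = 3: ŵ = (109/68)·(3) + (-42/17)·(1) = 159/68.

ŵ = 2.34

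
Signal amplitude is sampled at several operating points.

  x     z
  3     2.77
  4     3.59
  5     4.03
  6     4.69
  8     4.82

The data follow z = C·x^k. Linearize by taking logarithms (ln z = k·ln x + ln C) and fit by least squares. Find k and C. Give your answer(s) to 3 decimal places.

With ln zᵢ as the transformed response and ln xᵢ as the regressor:
Over the data: Σln x = 7.9655, Σ(ln x)² = 13.2535, Σln z = 6.8090, Σln x·ln z = 11.1739.
Normal system: [[13.2535, 7.9655]; [7.9655, 5]]·[k, ln C]ᵀ = [11.1739, 6.8090]ᵀ.
Δ = 13.2535·5 − (7.9655)² = 2.8177; k = (11.1739·5 − 7.9655·6.8090)/2.8177 = 0.57935, ln C = (13.2535·6.8090 − 7.9655·11.1739)/2.8177 = 0.43882, so C = exp(0.43882) = 1.55088.

k = 0.579, C = 1.551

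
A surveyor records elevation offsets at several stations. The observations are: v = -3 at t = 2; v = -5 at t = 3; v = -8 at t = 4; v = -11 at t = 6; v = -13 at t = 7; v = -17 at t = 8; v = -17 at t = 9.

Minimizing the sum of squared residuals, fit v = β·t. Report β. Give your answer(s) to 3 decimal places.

Setting ∂/∂β … = 0 gives: 259·β = -499.
β = (-499)/259 = -1.92664.

β = -1.927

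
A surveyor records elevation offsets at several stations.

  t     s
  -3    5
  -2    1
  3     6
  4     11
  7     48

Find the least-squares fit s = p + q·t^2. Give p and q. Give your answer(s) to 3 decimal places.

Entries of XᵀX: Σ1 = 5, Σt^2 = 87, Σt^2·t^2 = 2835.
And Σs = 71, Σt^2·s = 2631.
XᵀX·[p, q]ᵀ = Xᵀs becomes [[5, 87]; [87, 2835]]·[p, q]ᵀ = [71, 2631]ᵀ.
Δ = 5·2835 − 87² = 6606.
p = (71·2835 − 87·2631)/6606 = -1534/367; q = (5·2631 − 87·71)/6606 = 1163/1101.

p = -4.180, q = 1.056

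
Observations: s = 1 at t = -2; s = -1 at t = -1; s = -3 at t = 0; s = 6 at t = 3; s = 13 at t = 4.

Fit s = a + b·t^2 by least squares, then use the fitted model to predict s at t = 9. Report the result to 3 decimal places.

ŝ = 76.045

From the data, Σ1 = 5, Σt^2 = 30, Σt^2·t^2 = 354.
For Aᵀs: Σs = 16, Σt^2·s = 265.
Normal equations: [[5, 30]; [30, 354]]·[a, b]ᵀ = [16, 265]ᵀ.
Eliminating b: 354·(row 1) − 30·(row 2) gives 870·a = 354·16 − 30·265 = -2286, so a = -381/145.
Then b = (265 − 30·(-381/145))/354 = 169/174.
At t = 9: ŝ = (-381/145)·(1) + (169/174)·(81) = 22053/290.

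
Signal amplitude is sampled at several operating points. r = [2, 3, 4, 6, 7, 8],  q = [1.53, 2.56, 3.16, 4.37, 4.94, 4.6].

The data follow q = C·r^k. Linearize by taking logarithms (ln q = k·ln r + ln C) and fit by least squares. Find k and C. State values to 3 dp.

Linearized form: ln q = k·ln r + ln C. From the 6 transformed points,
AᵀA = [[14.9303, 8.9952]; [8.9952, 6]], rhs = [11.8466, 7.1140]ᵀ  (here Σln r = 8.9952, Σ(ln r)² = 14.9303, Σln q = 7.1140, Σln r·ln q = 11.8466).
Solving (det = 8.6686): k = 0.81764, ln C = -0.04012, so C = exp(-0.04012) = 0.96067.

k = 0.818, C = 0.961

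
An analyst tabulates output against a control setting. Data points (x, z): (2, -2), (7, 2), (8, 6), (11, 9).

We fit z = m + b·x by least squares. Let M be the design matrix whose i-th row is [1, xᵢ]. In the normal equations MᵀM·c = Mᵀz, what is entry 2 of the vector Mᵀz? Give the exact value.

157

Entry 2 ↔ basis x, so (Mᵀz)_{2} = Σᵢ (x)·zᵢ = (2)·(-2) + (7)·(2) + (8)·(6) + (11)·(9) = 157.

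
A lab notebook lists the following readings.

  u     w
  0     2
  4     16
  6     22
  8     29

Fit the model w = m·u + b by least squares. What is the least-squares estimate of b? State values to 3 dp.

b = 2.143

Compute the Gram sums: Σu·u = 116, Σu = 18, Σ1 = 4.
For Mᵀw: Σu·w = 428, Σw = 69.
So MᵀM·[m, b]ᵀ = Mᵀw: [[116, 18]; [18, 4]]·[m, b]ᵀ = [428, 69]ᵀ.
Determinant 116·4 − 18² = 140.
m = (428·4 − 18·69)/140 = 47/14; b = (116·69 − 18·428)/140 = 15/7.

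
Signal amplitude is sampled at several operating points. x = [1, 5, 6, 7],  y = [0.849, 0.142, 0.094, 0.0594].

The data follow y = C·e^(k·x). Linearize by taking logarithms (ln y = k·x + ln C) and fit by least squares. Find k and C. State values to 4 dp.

k = -0.4425, C = 1.3180

With ln yᵢ as the transformed response and xᵢ as the regressor:
Σx = 19.0000, Σ(x)² = 111.0000, Σln y = -7.3035, Σx·ln y = -43.8743.
Equations: 111.0000·k + 19.0000·ln C = -43.8743;  19.0000·k + 4·ln C = -7.3035.
Slope k = (n·Σx·ln y − Σx·Σln y)/(n·Σ(x)² − (Σx)²) = (4·-43.8743 − 19.0000·-7.3035)/83.0000 = -0.44253; ln C = (Σln y − k·Σx)/n = 0.27613, so C = exp(0.27613) = 1.31802.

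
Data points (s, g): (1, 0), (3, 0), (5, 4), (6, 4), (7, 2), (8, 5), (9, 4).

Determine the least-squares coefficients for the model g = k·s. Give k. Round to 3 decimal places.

Compute the Gram sums: Σs·s = 265.
And Σs·g = 134.
Normal equations: [[265]]·[k]ᵀ = [134]ᵀ.
Hence k = 134 / 265 ≈ 0.50566.

k = 0.506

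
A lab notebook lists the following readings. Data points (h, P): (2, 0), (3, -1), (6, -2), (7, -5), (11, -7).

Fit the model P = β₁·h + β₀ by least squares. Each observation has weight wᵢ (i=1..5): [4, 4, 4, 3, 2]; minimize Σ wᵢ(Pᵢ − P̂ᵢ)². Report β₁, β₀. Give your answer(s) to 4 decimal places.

Setting ∂/∂β₁ … = 0 gives: 585·β₁ + 87·β₀ = -319;  87·β₁ + 17·β₀ = -41.
Determinant 585·17 − 87² = 2376.
β₁ = ((-319)·17 − 87·(-41))/2376 = -232/297; β₀ = (585·(-41) − 87·(-319))/2376 = 157/99.

β₁ = -0.7811, β₀ = 1.5859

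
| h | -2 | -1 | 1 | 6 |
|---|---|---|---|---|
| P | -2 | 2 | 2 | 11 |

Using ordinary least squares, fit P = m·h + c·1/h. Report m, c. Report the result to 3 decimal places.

m = 1.859, c = -2.021

Entries of XᵀX: Σh·h = 42, Σh·1/h = 4, Σ1/h·1/h = 41/18.
Right-hand side: Σh·P = 70, Σ1/h·P = 17/6.
Determinant 42·(41/18) − 4² = 239/3.
m = (70·(41/18) − 4·(17/6))/(239/3) = 1333/717; c = (42·(17/6) − 4·70)/(239/3) = -483/239.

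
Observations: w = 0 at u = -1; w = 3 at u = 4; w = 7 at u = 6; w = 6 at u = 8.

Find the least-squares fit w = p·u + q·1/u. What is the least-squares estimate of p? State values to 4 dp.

p = 0.9007

Normal-equation sums: Σu·u = 117, Σu·1/u = 4, Σ1/u·1/u = 637/576.
Moment sums: Σu·w = 102, Σ1/u·w = 8/3.
So MᵀM·[p, q]ᵀ = Mᵀw: [[117, 4]; [4, 637/576]]·[p, q]ᵀ = [102, 8/3]ᵀ.
Eliminating q: (637/576)·(row 1) − 4·(row 2) gives (7257/64)·p = (637/576)·102 − 4·(8/3) = 9805/96, so p = 19610/21771.
Then q = ((8/3) − 4·(19610/21771))/(637/576) = -2048/2419.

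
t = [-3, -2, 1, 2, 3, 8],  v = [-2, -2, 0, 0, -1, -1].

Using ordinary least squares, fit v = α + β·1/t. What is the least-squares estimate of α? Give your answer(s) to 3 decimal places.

α = -1.287

Sums needed: Σ1 = 6, Σ1/t = 9/8, Σ1/t·1/t = 1001/576.
Moment sums: Σv = -6, Σ1/t·v = 29/24.
Normal equations: [[6, 9/8]; [9/8, 1001/576]]·[α, β]ᵀ = [-6, 29/24]ᵀ.
Determinant 6·(1001/576) − (9/8)² = 1759/192.
α = ((-6)·(1001/576) − (9/8)·(29/24))/(1759/192) = -2263/1759; β = (6·(29/24) − (9/8)·(-6))/(1759/192) = 2688/1759.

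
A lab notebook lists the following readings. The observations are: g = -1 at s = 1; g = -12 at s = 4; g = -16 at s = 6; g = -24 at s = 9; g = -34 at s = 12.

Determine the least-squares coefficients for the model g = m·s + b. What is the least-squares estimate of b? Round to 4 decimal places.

b = 1.1530

From the data, Σs·s = 278, Σs = 32, Σ1 = 5.
And Σs·g = -769, Σg = -87.
Determinant 278·5 − 32² = 366.
m = ((-769)·5 − 32·(-87))/366 = -1061/366; b = (278·(-87) − 32·(-769))/366 = 211/183.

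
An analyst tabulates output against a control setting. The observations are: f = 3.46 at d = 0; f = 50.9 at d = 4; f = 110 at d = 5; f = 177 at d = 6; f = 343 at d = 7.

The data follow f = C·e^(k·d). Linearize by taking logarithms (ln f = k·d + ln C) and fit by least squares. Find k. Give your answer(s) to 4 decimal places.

k = 0.6591

Taking logs, ln f = k·d + ln C, so regress ln f on d.
Over the data: Σd = 22.0000, Σ(d)² = 126.0000, Σln f = 20.8855, Σd·ln f = 111.1429.
Normal system: [[126.0000, 22.0000]; [22.0000, 5]]·[k, ln C]ᵀ = [111.1429, 20.8855]ᵀ.
Solving (det = 146.0000): k = 0.65913, ln C = 1.27691.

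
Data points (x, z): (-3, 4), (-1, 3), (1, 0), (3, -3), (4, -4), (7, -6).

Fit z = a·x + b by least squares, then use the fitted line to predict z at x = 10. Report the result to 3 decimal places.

ẑ = -9.943

Forming MᵀM = [[85, 11]; [11, 6]] and Mᵀz = [-82, -6]ᵀ gives MᵀM·[a, b]ᵀ = Mᵀz.
Eliminating b: 6·(row 1) − 11·(row 2) gives 389·a = 6·(-82) − 11·(-6) = -426, so a = -426/389.
Then b = ((-6) − 11·(-426/389))/6 = 392/389.
At x = 10: ẑ = (-426/389)·(10) + (392/389)·(1) = -3868/389.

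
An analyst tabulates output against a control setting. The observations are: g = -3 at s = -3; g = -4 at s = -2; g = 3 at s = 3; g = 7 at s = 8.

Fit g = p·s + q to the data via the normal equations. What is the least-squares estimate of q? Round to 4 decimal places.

The normal equations are: 86·p + 6·q = 82;  6·p + 4·q = 3.
det = 86·4 − 6² = 308.
p = (82·4 − 6·3)/308 = 155/154; q = (86·3 − 6·82)/308 = -117/154.

q = -0.7597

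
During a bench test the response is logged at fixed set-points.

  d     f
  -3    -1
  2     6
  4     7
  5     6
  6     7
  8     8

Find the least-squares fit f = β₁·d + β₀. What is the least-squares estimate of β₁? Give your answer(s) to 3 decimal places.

β₁ = 0.791

The normal equations are: 154·β₁ + 22·β₀ = 179;  22·β₁ + 6·β₀ = 33.
(Σd·d = 154, Σd = 22, Σ1 = 6, Σd·f = 179, Σf = 33.)
det = 154·6 − 22² = 440.
β₁ = (179·6 − 22·33)/440 = 87/110; β₀ = (154·33 − 22·179)/440 = 13/5.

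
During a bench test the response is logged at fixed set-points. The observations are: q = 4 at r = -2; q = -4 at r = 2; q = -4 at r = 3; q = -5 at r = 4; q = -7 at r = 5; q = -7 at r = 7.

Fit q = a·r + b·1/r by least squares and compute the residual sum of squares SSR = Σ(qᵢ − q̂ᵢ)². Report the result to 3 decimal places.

SSR = 1.868

From the data, Σr·r = 107, Σr·1/r = 6, Σ1/r·1/r = 129481/176400.
For Xᵀq: Σr·q = -132, Σ1/r·q = -539/60.
Eliminating b: (129481/176400)·(row 1) − 6·(row 2) gives (7504067/176400)·a = (129481/176400)·(-132) − 6·(-539/60) = -631961/14700, so a = -7583532/7504067.
Then b = ((-539/60) − 6·(-7583532/7504067))/(129481/176400) = -29849820/7504067.
Residuals: -75706/7504067, 75706/7504067, 2684268/7504067, 276248/7504067, -8640845/7504067, 4820515/7504067; SSR = 14018350/7504067.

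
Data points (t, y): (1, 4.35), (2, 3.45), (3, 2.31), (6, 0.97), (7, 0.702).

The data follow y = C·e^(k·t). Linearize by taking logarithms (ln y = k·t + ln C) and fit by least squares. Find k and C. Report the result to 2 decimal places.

k = -0.31, C = 6.03

Let Y = ln y. Fitting Y = k·t + ln C by least squares:
Over the data: Σt = 19.0000, Σ(t)² = 99.0000, Σln y = 3.1615, Σt·ln y = 3.7992.
Normal system: [[99.0000, 19.0000]; [19.0000, 5]]·[k, ln C]ᵀ = [3.7992, 3.1615]ᵀ.
Slope k = (n·Σt·ln y − Σt·Σln y)/(n·Σ(t)² − (Σt)²) = (5·3.7992 − 19.0000·3.1615)/134.0000 = -0.30652; ln C = (Σln y − k·Σt)/n = 1.79706, so C = exp(1.79706) = 6.03189.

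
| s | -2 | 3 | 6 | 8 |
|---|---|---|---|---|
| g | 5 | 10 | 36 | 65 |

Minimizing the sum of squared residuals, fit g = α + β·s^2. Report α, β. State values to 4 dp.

Sums needed: Σ1 = 4, Σs^2 = 113, Σs^2·s^2 = 5489.
And Σg = 116, Σs^2·g = 5566.
Determinant 4·5489 − 113² = 9187.
α = (116·5489 − 113·5566)/9187 = 7766/9187; β = (4·5566 − 113·116)/9187 = 9156/9187.

α = 0.8453, β = 0.9966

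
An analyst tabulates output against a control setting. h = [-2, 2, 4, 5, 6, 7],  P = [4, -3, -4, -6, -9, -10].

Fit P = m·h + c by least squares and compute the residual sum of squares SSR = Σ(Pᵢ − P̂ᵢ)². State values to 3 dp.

The normal system AᵀA·[m, c]ᵀ = AᵀP is [[134, 22]; [22, 6]]·[m, c]ᵀ = [-184, -28]ᵀ.
Eliminating c: 6·(row 1) − 22·(row 2) gives 320·m = 6·(-184) − 22·(-28) = -488, so m = -61/40.
Then c = ((-28) − 22·(-61/40))/6 = 37/40.
Residuals: 1/40, -7/8, 47/40, 7/10, -31/40, -1/4; SSR = 33/10.

SSR = 3.300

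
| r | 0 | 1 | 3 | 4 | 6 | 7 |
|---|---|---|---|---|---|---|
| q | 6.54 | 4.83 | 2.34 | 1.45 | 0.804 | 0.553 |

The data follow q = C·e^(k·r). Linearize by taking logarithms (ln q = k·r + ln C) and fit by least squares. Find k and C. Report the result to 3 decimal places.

Taking logs, ln q = k·r + ln C, so regress ln q on r.
Σr = 21.0000, Σ(r)² = 111.0000, Σln q = 3.8639, Σr·ln q = 0.1558.
Equations: 111.0000·k + 21.0000·ln C = 0.1558;  21.0000·k + 6·ln C = 3.8639.
Δ = 111.0000·6 − (21.0000)² = 225.0000; k = (0.1558·6 − 21.0000·3.8639)/225.0000 = -0.35648, ln C = (111.0000·3.8639 − 21.0000·0.1558)/225.0000 = 1.89167, so C = exp(1.89167) = 6.63042.

k = -0.356, C = 6.630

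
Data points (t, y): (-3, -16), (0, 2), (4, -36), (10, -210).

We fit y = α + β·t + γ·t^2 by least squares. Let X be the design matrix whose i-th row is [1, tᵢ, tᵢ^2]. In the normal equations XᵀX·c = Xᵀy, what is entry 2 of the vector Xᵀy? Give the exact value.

Entry 2 ↔ basis t, so (Xᵀy)_{2} = Σᵢ (t)·yᵢ = (-3)·(-16) + (0)·(2) + (4)·(-36) + (10)·(-210) = -2196.

-2196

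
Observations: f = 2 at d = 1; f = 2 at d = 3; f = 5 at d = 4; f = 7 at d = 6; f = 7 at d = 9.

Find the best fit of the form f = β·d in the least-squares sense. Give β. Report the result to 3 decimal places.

β = 0.930

Compute the Gram sums: Σd·d = 143.
For Mᵀf: Σd·f = 133.
MᵀM·[β]ᵀ = Mᵀf becomes [[143]]·[β]ᵀ = [133]ᵀ.
β = 133/143 = 0.93007.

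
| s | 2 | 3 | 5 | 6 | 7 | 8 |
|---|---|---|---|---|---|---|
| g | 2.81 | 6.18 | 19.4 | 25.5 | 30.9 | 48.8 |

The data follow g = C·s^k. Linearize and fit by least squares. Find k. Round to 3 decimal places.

Linearized form: ln g = k·ln s + ln C. From the 6 transformed points,
Sums: Σln s = 9.2183, Σ(ln s)² = 15.5987, Σln g = 16.3769, Σln s·ln g = 28.0527.
Normal system: [[15.5987, 9.2183]; [9.2183, 6]]·[k, ln C]ᵀ = [28.0527, 16.3769]ᵀ.
Slope k = (n·Σln s·ln g − Σln s·Σln g)/(n·Σ(ln s)² − (Σln s)²) = (6·28.0527 − 9.2183·16.3769)/8.6152 = 2.01369; ln C = (Σln g − k·Σln s)/n = -0.36431.

k = 2.014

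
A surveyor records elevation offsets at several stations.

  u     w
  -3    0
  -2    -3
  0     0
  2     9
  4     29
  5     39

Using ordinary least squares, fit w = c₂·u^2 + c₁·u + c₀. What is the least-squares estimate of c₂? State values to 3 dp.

The normal system XᵀX·[c₂, c₁, c₀]ᵀ = Xᵀw is [[994, 162, 58]; [162, 58, 6]; [58, 6, 6]]·[c₂, c₁, c₀]ᵀ = [1463, 335, 74]ᵀ.
Solving the 3×3 system (Gaussian elimination) gives c₂ = 677/676, c₁ = 2039/676, c₀ = -123/338.

c₂ = 1.001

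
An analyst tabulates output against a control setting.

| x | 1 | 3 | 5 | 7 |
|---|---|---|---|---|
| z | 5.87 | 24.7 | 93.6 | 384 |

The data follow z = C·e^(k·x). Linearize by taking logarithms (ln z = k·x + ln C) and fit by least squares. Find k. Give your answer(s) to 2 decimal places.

k = 0.69

Let Y = ln z. Fitting Y = k·x + ln C by least squares:
Σx = 16.0000, Σ(x)² = 84.0000, Σln z = 15.4663, Σx·ln z = 75.7399.
Equations: 84.0000·k + 16.0000·ln C = 75.7399;  16.0000·k + 4·ln C = 15.4663.
Solving (det = 80.0000): k = 0.69373, ln C = 1.09166.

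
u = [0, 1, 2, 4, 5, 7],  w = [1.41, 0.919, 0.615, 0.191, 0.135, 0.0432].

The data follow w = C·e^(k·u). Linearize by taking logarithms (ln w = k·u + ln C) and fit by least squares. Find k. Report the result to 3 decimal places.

Linearized form: ln w = k·u + ln C. From the 6 transformed points,
Σu = 19.0000, Σ(u)² = 95.0000, Σln w = -7.0269, Σu·ln w = -39.6845.
Equations: 95.0000·k + 19.0000·ln C = -39.6845;  19.0000·k + 6·ln C = -7.0269.
Slope k = (n·Σu·ln w − Σu·Σln w)/(n·Σ(u)² − (Σu)²) = (6·-39.6845 − 19.0000·-7.0269)/209.0000 = -0.50046; ln C = (Σln w − k·Σu)/n = 0.41364.

k = -0.500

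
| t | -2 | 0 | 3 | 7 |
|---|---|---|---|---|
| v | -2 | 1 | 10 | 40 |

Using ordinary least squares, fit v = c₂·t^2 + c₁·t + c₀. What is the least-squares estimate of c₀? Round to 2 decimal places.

The normal system AᵀA·[c₂, c₁, c₀]ᵀ = Aᵀv is [[2498, 362, 62]; [362, 62, 8]; [62, 8, 4]]·[c₂, c₁, c₀]ᵀ = [2042, 314, 49]ᵀ.
Inverting the 3×3 Gram matrix, [c₂, c₁, c₀]ᵀ = [843/1562, 2973/1562, 61/781]ᵀ.

c₀ = 0.08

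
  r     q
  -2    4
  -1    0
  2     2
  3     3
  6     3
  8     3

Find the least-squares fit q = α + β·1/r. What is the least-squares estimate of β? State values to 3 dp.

Forming XᵀX = [[6, -3/8]; [-3/8, 953/576]] and Xᵀq = [15, 7/8]ᵀ gives XᵀX·[α, β]ᵀ = Xᵀq.
Eliminating β: (953/576)·(row 1) − (-3/8)·(row 2) gives (1879/192)·α = (953/576)·15 − (-3/8)·(7/8) = 1207/48, so α = 4828/1879.
Then β = ((7/8) − (-3/8)·(4828/1879))/(953/576) = 2088/1879.

β = 1.111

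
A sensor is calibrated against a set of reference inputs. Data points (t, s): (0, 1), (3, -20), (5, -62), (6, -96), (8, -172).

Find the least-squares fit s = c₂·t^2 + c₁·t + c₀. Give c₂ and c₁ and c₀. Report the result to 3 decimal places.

Compute the Gram sums: Σt^2·t^2 = 6098, Σt^2·t = 880, Σt^2 = 134, Σt·t = 134, Σt = 22, Σ1 = 5.
And Σt^2·s = -16194, Σt·s = -2322, Σs = -349.
AᵀA·[c₂, c₁, c₀]ᵀ = Aᵀs becomes [[6098, 880, 134]; [880, 134, 22]; [134, 22, 5]]·[c₂, c₁, c₀]ᵀ = [-16194, -2322, -349]ᵀ.
Solving the 3×3 system (Gaussian elimination) gives c₂ = -518/177, c₁ = 302/177, c₀ = 199/177.

c₂ = -2.927, c₁ = 1.706, c₀ = 1.124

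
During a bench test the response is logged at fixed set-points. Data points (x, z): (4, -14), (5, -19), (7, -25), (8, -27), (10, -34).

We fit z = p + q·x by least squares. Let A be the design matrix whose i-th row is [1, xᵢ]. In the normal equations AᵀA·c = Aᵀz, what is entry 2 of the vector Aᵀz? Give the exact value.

Entry 2 ↔ basis x, so (Aᵀz)_{2} = Σᵢ (x)·zᵢ = (4)·(-14) + (5)·(-19) + (7)·(-25) + (8)·(-27) + (10)·(-34) = -882.

-882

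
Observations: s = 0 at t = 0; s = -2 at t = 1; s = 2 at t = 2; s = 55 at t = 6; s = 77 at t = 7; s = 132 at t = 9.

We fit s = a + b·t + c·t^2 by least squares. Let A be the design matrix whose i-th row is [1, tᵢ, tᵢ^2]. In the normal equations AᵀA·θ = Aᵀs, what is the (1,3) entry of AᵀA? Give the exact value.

Row 1 ↔ basis 1, column 3 ↔ basis t^2, so (AᵀA)_{1,3} = Σᵢ t^2 = (1)·(0) + (1)·(1) + (1)·(4) + (1)·(36) + (1)·(49) + (1)·(81) = 171.

171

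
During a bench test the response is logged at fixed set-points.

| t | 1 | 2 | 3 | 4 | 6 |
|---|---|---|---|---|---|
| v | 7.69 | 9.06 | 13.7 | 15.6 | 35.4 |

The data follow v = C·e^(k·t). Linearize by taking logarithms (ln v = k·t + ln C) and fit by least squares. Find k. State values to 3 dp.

With ln vᵢ as the transformed response and tᵢ as the regressor:
Σt = 16.0000, Σ(t)² = 66.0000, Σln v = 13.1752, Σt·ln v = 46.6892.
Normal system: [[66.0000, 16.0000]; [16.0000, 5]]·[k, ln C]ᵀ = [46.6892, 13.1752]ᵀ.
Δ = 66.0000·5 − (16.0000)² = 74.0000; k = (46.6892·5 − 16.0000·13.1752)/74.0000 = 0.30599, ln C = (66.0000·13.1752 − 16.0000·46.6892)/74.0000 = 1.65586.

k = 0.306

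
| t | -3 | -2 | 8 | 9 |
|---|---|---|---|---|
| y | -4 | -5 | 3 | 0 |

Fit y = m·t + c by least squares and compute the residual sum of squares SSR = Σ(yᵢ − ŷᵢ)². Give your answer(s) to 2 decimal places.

SSR = 7.43

From the data, Σt·t = 158, Σt = 12, Σ1 = 4.
And Σt·y = 46, Σy = -6.
XᵀX·[m, c]ᵀ = Xᵀy becomes [[158, 12]; [12, 4]]·[m, c]ᵀ = [46, -6]ᵀ.
Eliminating c: 4·(row 1) − 12·(row 2) gives 488·m = 4·46 − 12·(-6) = 256, so m = 32/61.
Then c = ((-6) − 12·(32/61))/4 = -375/122.
Residuals: 79/122, -107/122, 229/122, -201/122; SSR = 453/61.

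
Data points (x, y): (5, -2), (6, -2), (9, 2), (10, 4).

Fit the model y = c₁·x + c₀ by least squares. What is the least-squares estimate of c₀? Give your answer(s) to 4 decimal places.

Sums needed: Σx·x = 242, Σx = 30, Σ1 = 4.
For Mᵀy: Σx·y = 36, Σy = 2.
det = 242·4 − 30² = 68.
c₁ = (36·4 − 30·2)/68 = 21/17; c₀ = (242·2 − 30·36)/68 = -149/17.

c₀ = -8.7647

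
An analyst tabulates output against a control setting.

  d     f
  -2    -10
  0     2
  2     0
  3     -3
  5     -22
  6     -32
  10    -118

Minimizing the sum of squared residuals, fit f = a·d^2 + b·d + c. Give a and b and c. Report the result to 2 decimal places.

a = -1.48, b = 2.92, c = 1.53

Entries of MᵀM: Σd^2·d^2 = 12034, Σd^2·d = 1368, Σd^2 = 178, Σd·d = 178, Σd = 24, Σ1 = 7.
For Mᵀf: Σd^2·f = -13569, Σd·f = -1471, Σf = -183.
Normal equations: [[12034, 1368, 178]; [1368, 178, 24]; [178, 24, 7]]·[a, b, c]ᵀ = [-13569, -1471, -183]ᵀ.
Solving the 3×3 system (Gaussian elimination) gives a = -249855/168542, b = 492523/168542, c = 129318/84271.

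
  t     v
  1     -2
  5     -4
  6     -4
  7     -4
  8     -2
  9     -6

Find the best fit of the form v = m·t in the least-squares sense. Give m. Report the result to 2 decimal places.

Entries of XᵀX: Σt·t = 256.
And Σt·v = -144.
m = (-144)/256 = -0.5625.

m = -0.56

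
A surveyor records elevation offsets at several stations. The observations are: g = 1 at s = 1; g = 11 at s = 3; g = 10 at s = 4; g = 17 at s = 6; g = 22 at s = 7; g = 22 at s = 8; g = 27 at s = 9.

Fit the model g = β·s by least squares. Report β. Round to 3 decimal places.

The normal equations are: 256·β = 749.
(Σs·s = 256, Σs·g = 749.)
Hence β = 749 / 256 ≈ 2.92578.

β = 2.926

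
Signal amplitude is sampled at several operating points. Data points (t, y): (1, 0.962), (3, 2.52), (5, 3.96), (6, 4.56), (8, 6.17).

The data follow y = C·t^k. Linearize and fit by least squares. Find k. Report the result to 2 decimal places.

Linearized form: ln y = k·ln t + ln C. From the 5 transformed points,
Σln t = 6.5793, Σ(ln t)² = 11.3317, Σln y = 5.5988, Σln t·ln y = 9.7330.
Normal system: [[11.3317, 6.5793]; [6.5793, 5]]·[k, ln C]ᵀ = [9.7330, 5.5988]ᵀ.
Slope k = (n·Σln t·ln y − Σln t·Σln y)/(n·Σ(ln t)² − (Σln t)²) = (5·9.7330 − 6.5793·5.5988)/13.3720 = 0.88463; ln C = (Σln y − k·Σln t)/n = -0.04428.

k = 0.88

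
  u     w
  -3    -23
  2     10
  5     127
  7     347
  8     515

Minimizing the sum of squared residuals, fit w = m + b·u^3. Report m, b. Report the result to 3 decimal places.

m = 2.834, b = 1.001

Setting ∂/∂m … = 0 gives: 5·m + 961·b = 976;  961·m + 396211·b = 399277.
Δ = 5·396211 − 961² = 1057534.
m = (976·396211 − 961·399277)/1057534 = 96669/34114; b = (5·399277 − 961·976)/1057534 = 1058449/1057534.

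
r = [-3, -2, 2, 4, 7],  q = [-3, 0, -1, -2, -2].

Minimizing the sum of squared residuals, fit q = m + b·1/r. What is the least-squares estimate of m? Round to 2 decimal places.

Entries of XᵀX: Σ1 = 5, Σ1/r = 5/84, Σ1/r·1/r = 4897/7056.
For Xᵀq: Σq = -8, Σ1/r·q = -2/7.
det = 5·(4897/7056) − (5/84)² = 6115/1764.
m = ((-8)·(4897/7056) − (5/84)·(-2/7))/(6115/1764) = -9764/6115; b = (5·(-2/7) − (5/84)·(-8))/(6115/1764) = -336/1223.

m = -1.60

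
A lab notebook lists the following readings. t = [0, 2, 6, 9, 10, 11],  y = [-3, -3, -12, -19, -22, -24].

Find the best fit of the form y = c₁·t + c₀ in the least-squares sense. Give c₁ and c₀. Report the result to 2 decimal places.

c₁ = -2.05, c₀ = -0.88

Normal-equation sums: Σt·t = 342, Σt = 38, Σ1 = 6.
For Xᵀy: Σt·y = -733, Σy = -83.
XᵀX·[c₁, c₀]ᵀ = Xᵀy becomes [[342, 38]; [38, 6]]·[c₁, c₀]ᵀ = [-733, -83]ᵀ.
Eliminating c₀: 6·(row 1) − 38·(row 2) gives 608·c₁ = 6·(-733) − 38·(-83) = -1244, so c₁ = -311/152.
Then c₀ = ((-83) − 38·(-311/152))/6 = -7/8.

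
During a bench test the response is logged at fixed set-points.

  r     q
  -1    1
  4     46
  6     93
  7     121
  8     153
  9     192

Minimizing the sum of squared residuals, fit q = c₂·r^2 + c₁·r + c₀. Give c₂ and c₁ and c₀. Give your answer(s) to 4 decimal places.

The normal system XᵀX·[c₂, c₁, c₀]ᵀ = Xᵀq is [[14611, 1863, 247]; [1863, 247, 33]; [247, 33, 6]]·[c₂, c₁, c₀]ᵀ = [35358, 4540, 606]ᵀ.
Row-reducing yields c₂ = 218967/109456, c₁ = 330451/109456, c₀ = 111717/54728.

c₂ = 2.0005, c₁ = 3.0190, c₀ = 2.0413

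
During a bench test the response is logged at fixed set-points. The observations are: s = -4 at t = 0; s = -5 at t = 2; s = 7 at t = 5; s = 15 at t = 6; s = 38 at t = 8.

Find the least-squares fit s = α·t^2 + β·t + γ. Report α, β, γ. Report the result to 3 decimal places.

α = 1.007, β = -2.857, γ = -3.776

Entries of XᵀX: Σt^2·t^2 = 6033, Σt^2·t = 861, Σt^2 = 129, Σt·t = 129, Σt = 21, Σ1 = 5.
Right-hand side: Σt^2·s = 3127, Σt·s = 419, Σs = 51.
Solving the 3×3 system (Gaussian elimination) gives α = 148/147, β = -20/7, γ = -185/49.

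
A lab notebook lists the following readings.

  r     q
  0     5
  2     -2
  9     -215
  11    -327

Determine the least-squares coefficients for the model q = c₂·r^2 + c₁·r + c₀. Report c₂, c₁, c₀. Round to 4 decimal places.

With design matrix X, XᵀX = [[21218, 2068, 206]; [2068, 206, 22]; [206, 22, 4]] and Xᵀq = [-56990, -5536, -539]ᵀ.
Inverting the 3×3 Gram matrix, [c₂, c₁, c₀]ᵀ = [-35/12, 1867/1020, 1833/340]ᵀ.

c₂ = -2.9167, c₁ = 1.8304, c₀ = 5.3912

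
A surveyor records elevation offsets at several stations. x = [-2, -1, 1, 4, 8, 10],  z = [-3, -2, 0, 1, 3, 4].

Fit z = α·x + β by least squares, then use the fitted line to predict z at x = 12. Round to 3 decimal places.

Setting ∂/∂α … = 0 gives: 186·α + 20·β = 76;  20·α + 6·β = 3.
Eliminating β: 6·(row 1) − 20·(row 2) gives 716·α = 6·76 − 20·3 = 396, so α = 99/179.
Then β = (3 − 20·(99/179))/6 = -481/358.
At x = 12: ẑ = (99/179)·(12) + (-481/358)·(1) = 1895/358.

ẑ = 5.293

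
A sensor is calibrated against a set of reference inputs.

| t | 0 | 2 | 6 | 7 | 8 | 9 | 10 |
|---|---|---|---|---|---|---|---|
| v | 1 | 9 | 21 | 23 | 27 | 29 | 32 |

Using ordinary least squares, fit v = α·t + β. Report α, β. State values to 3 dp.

Sums needed: Σt·t = 334, Σt = 42, Σ1 = 7.
Moment sums: Σt·v = 1102, Σv = 142.
Normal equations: [[334, 42]; [42, 7]]·[α, β]ᵀ = [1102, 142]ᵀ.
Eliminating β: 7·(row 1) − 42·(row 2) gives 574·α = 7·1102 − 42·142 = 1750, so α = 125/41.
Then β = (142 − 42·(125/41))/7 = 572/287.

α = 3.049, β = 1.993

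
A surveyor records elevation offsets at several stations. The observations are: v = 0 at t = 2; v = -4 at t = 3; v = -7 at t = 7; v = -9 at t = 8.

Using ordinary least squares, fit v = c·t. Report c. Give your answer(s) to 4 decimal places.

c = -1.0556

Normal-equation sums: Σt·t = 126.
And Σt·v = -133.
Normal equations: [[126]]·[c]ᵀ = [-133]ᵀ.
Hence c = -133 / 126 ≈ -1.05556.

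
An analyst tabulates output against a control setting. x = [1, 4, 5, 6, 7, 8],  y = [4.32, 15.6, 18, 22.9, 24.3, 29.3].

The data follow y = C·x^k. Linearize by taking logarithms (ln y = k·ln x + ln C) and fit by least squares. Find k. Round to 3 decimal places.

Let Y = ln y. Fitting Y = k·ln x + ln C by least squares:
AᵀA = [[15.8331, 8.8128]; [8.8128, 6]], rhs = [27.3025, 16.8001]ᵀ  (here Σln x = 8.8128, Σ(ln x)² = 15.8331, Σln y = 16.8001, Σln x·ln y = 27.3025).
Δ = 15.8331·6 − (8.8128)² = 17.3327; k = (27.3025·6 − 8.8128·16.8001)/17.3327 = 0.90918, ln C = (15.8331·16.8001 − 8.8128·27.3025)/17.3327 = 1.46461.

k = 0.909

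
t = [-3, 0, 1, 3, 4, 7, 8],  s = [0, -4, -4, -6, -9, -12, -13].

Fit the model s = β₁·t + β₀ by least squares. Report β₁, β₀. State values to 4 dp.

Setting ∂/∂β₁ … = 0 gives: 148·β₁ + 20·β₀ = -246;  20·β₁ + 7·β₀ = -48.
Eliminating β₀: 7·(row 1) − 20·(row 2) gives 636·β₁ = 7·(-246) − 20·(-48) = -762, so β₁ = -127/106.
Then β₀ = ((-48) − 20·(-127/106))/7 = -182/53.

β₁ = -1.1981, β₀ = -3.4340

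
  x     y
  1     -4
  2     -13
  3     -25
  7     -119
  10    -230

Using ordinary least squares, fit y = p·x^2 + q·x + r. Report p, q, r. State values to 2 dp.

p = -2.02, q = -3.00, r = 1.28

Compute the Gram sums: Σx^2·x^2 = 12499, Σx^2·x = 1379, Σx^2 = 163, Σx·x = 163, Σx = 23, Σ1 = 5.
Moment sums: Σx^2·y = -29112, Σx·y = -3238, Σy = -391.
So AᵀA·[p, q, r]ᵀ = Aᵀy: [[12499, 1379, 163]; [1379, 163, 23]; [163, 23, 5]]·[p, q, r]ᵀ = [-29112, -3238, -391]ᵀ.
Row-reducing yields p = -133/66, q = -1286/429, r = 367/286.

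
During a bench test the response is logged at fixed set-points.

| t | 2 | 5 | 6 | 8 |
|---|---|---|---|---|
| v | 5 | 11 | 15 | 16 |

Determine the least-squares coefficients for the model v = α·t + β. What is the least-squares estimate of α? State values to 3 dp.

Sums needed: Σt·t = 129, Σt = 21, Σ1 = 4.
And Σt·v = 283, Σv = 47.
AᵀA·[α, β]ᵀ = Aᵀv becomes [[129, 21]; [21, 4]]·[α, β]ᵀ = [283, 47]ᵀ.
det = 129·4 − 21² = 75.
α = (283·4 − 21·47)/75 = 29/15; β = (129·47 − 21·283)/75 = 8/5.

α = 1.933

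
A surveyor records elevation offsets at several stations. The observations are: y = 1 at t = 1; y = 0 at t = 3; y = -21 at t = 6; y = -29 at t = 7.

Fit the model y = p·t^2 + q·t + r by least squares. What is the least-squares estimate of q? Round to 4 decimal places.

q = 2.9619

Normal-equation sums: Σt^2·t^2 = 3779, Σt^2·t = 587, Σt^2 = 95, Σt·t = 95, Σt = 17, Σ1 = 4.
And Σt^2·y = -2176, Σt·y = -328, Σy = -49.
AᵀA·[p, q, r]ᵀ = Aᵀy becomes [[3779, 587, 95]; [587, 95, 17]; [95, 17, 4]]·[p, q, r]ᵀ = [-2176, -328, -49]ᵀ.
Inverting the 3×3 Gram matrix, [p, q, r]ᵀ = [-241/236, 699/236, -69/118]ᵀ.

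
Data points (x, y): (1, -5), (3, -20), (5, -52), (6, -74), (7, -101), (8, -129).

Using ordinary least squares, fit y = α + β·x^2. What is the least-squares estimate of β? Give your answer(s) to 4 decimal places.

β = -1.9844

Compute the Gram sums: Σ1 = 6, Σx^2 = 184, Σx^2·x^2 = 8500.
For Mᵀy: Σy = -381, Σx^2·y = -17354.
Eliminating β: 8500·(row 1) − 184·(row 2) gives 17144·α = 8500·(-381) − 184·(-17354) = -45364, so α = -11341/4286.
Then β = ((-17354) − 184·(-11341/4286))/8500 = -8505/4286.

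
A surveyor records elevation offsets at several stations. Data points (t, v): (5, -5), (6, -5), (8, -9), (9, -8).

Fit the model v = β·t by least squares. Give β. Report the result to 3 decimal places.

With design matrix M, MᵀM = [[206]] and Mᵀv = [-199]ᵀ.
β = (-199)/206 = -0.966019.

β = -0.966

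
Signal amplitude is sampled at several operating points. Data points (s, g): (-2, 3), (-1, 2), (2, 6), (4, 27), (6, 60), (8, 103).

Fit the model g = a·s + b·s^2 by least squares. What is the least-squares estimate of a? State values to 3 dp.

XᵀX·[a, b]ᵀ = Xᵀg reads: 125·a + 791·b = 1296;  791·a + 5681·b = 9222.
Determinant 125·5681 − 791² = 84444.
a = (1296·5681 − 791·9222)/84444 = 11329/14074; b = (125·9222 − 791·1296)/84444 = 21269/14074.

a = 0.805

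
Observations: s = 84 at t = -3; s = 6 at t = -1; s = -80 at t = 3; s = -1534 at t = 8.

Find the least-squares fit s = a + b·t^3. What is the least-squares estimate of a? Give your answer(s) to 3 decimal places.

a = 2.368

Setting ∂/∂a … = 0 gives: 4·a + 511·b = -1524;  511·a + 263603·b = -789842.
Eliminating b: 263603·(row 1) − 511·(row 2) gives 793291·a = 263603·(-1524) − 511·(-789842) = 1878290, so a = 25730/10867.
Then b = ((-789842) − 511·(25730/10867))/263603 = -2380604/793291.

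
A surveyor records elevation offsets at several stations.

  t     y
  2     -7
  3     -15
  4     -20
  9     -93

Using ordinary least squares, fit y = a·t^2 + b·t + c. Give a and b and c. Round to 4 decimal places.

a = -1.1052, b = -0.0164, c = -3.2838

Forming XᵀX = [[6914, 828, 110]; [828, 110, 18]; [110, 18, 4]] and Xᵀy = [-8016, -976, -135]ᵀ gives XᵀX·[a, b, c]ᵀ = Xᵀy.
Row-reducing yields a = -2091/1892, b = -31/1892, c = -6213/1892.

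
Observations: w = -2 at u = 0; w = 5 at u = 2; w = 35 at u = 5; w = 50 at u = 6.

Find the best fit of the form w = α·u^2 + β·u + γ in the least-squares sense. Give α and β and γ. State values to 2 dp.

α = 1.29, β = 0.96, γ = -2.02

With design matrix M, MᵀM = [[1937, 349, 65]; [349, 65, 13]; [65, 13, 4]] and Mᵀw = [2695, 485, 88]ᵀ.
Inverting the 3×3 Gram matrix, [α, β, γ]ᵀ = [911/708, 677/708, -119/59]ᵀ.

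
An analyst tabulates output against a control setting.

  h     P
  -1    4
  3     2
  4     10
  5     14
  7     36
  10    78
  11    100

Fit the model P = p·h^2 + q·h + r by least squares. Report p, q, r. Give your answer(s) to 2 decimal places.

Compute the Gram sums: Σh^2·h^2 = 28005, Σh^2·h = 2889, Σh^2 = 321, Σh·h = 321, Σh = 39, Σ1 = 7.
Right-hand side: Σh^2·P = 22196, Σh·P = 2244, ΣP = 244.
Row-reducing yields p = 98020/97167, q = -70472/32389, r = 23312/32389.

p = 1.01, q = -2.18, r = 0.72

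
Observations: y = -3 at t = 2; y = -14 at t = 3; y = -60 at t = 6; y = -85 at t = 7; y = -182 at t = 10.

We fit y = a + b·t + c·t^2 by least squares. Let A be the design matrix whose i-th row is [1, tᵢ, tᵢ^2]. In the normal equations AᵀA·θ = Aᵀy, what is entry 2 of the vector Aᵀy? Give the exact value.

-2823

Entry 2 ↔ basis t, so (Aᵀy)_{2} = Σᵢ (t)·yᵢ = (2)·(-3) + (3)·(-14) + (6)·(-60) + (7)·(-85) + (10)·(-182) = -2823.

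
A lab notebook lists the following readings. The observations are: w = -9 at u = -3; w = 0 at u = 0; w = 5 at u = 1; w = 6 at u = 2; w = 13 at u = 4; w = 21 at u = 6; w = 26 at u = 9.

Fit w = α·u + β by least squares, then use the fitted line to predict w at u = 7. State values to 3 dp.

The normal equations are: 147·α + 19·β = 456;  19·α + 7·β = 62.
(Σu·u = 147, Σu = 19, Σ1 = 7, Σu·w = 456, Σw = 62.)
det = 147·7 − 19² = 668.
α = (456·7 − 19·62)/668 = 1007/334; β = (147·62 − 19·456)/668 = 225/334.
At u = 7: ŵ = (1007/334)·(7) + (225/334)·(1) = 3637/167.

ŵ = 21.778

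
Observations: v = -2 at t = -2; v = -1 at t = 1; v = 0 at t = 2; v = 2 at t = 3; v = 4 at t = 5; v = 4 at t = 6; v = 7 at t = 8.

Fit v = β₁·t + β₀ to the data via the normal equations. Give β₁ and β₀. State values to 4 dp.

From the data, Σt·t = 143, Σt = 23, Σ1 = 7.
For Aᵀv: Σt·v = 109, Σv = 14.
det = 143·7 − 23² = 472.
β₁ = (109·7 − 23·14)/472 = 441/472; β₀ = (143·14 − 23·109)/472 = -505/472.

β₁ = 0.9343, β₀ = -1.0699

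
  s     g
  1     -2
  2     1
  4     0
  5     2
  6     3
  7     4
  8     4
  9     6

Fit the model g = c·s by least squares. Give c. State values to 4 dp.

c = 0.5145

Sums needed: Σs·s = 276.
For Mᵀg: Σs·g = 142.
Hence c = 142 / 276 ≈ 0.514493.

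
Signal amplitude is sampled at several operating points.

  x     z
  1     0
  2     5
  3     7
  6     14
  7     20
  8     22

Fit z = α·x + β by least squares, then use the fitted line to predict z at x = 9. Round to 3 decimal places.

Compute the Gram sums: Σx·x = 163, Σx = 27, Σ1 = 6.
Right-hand side: Σx·z = 431, Σz = 68.
Δ = 163·6 − 27² = 249.
α = (431·6 − 27·68)/249 = 250/83; β = (163·68 − 27·431)/249 = -553/249.
At x = 9: ẑ = (250/83)·(9) + (-553/249)·(1) = 6197/249.

ẑ = 24.888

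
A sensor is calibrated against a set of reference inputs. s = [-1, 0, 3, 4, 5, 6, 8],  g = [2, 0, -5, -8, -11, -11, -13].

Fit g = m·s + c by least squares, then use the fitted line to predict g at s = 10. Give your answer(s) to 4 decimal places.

From the data, Σs·s = 151, Σs = 25, Σ1 = 7.
Right-hand side: Σs·g = -274, Σg = -46.
MᵀM·[m, c]ᵀ = Mᵀg becomes [[151, 25]; [25, 7]]·[m, c]ᵀ = [-274, -46]ᵀ.
det = 151·7 − 25² = 432.
m = ((-274)·7 − 25·(-46))/432 = -16/9; c = (151·(-46) − 25·(-274))/432 = -2/9.
At s = 10: ĝ = (-16/9)·(10) + (-2/9)·(1) = -18.

ĝ = -18.0000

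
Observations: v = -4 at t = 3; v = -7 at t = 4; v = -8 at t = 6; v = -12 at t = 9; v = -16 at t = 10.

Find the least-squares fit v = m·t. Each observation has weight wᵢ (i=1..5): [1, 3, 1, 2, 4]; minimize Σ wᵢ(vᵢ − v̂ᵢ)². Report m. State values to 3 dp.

m = -1.527

Sums needed: Σwᵢ·t·t = 655.
And Σwᵢ·t·v = -1000.
So MᵀWM·[m]ᵀ = MᵀWv: [[655]]·[m]ᵀ = [-1000]ᵀ.
m = (-1000)/655 = -1.52672.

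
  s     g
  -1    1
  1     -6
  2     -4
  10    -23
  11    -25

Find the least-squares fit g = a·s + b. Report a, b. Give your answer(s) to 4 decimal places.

a = -2.1271, b = -1.6155

Entries of AᵀA: Σs·s = 227, Σs = 23, Σ1 = 5.
And Σs·g = -520, Σg = -57.
So AᵀA·[a, b]ᵀ = Aᵀg: [[227, 23]; [23, 5]]·[a, b]ᵀ = [-520, -57]ᵀ.
det = 227·5 − 23² = 606.
a = ((-520)·5 − 23·(-57))/606 = -1289/606; b = (227·(-57) − 23·(-520))/606 = -979/606.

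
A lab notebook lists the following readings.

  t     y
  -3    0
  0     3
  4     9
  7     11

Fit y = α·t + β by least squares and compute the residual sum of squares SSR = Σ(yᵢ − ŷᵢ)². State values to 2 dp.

The normal equations are: 74·α + 8·β = 113;  8·α + 4·β = 23.
(Σt·t = 74, Σt = 8, Σ1 = 4, Σt·y = 113, Σy = 23.)
Δ = 74·4 − 8² = 232.
α = (113·4 − 8·23)/232 = 67/58; β = (74·23 − 8·113)/232 = 399/116.
Residuals: 3/116, -51/116, 109/116, -61/116; SSR = 157/116.

SSR = 1.35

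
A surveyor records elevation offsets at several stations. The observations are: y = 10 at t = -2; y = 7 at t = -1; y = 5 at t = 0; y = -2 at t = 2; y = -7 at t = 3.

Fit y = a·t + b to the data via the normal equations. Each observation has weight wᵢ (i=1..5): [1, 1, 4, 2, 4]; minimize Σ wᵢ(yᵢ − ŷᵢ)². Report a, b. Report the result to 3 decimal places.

Compute the Gram sums: Σwᵢ·t·t = 49, Σwᵢ·t = 13, Σwᵢ·1 = 12.
Right-hand side: Σwᵢ·t·y = -119, Σwᵢ·y = 5.
Normal equations: [[49, 13]; [13, 12]]·[a, b]ᵀ = [-119, 5]ᵀ.
Determinant 49·12 − 13² = 419.
a = ((-119)·12 − 13·5)/419 = -1493/419; b = (49·5 − 13·(-119))/419 = 1792/419.

a = -3.563, b = 4.277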